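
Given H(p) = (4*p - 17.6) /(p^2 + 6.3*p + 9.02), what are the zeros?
Set numerator = 0: 4*p - 17.6 = 0 → Zeros: 4.4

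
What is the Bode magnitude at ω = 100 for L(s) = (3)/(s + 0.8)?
Substitute s = j*100: L(j100) = 0.000239985 - 0.0299981j.
|L(j100)| = sqrt(Re² + Im²) = 0.03.
20*log₁₀(0.03) = -30.46 dB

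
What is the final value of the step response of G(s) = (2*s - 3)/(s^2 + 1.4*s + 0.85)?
FVT: lim_{t→∞} y(t) = lim_{s→0} s*Y(s) where Y(s) = G(s)/s.
= lim_{s→0} G(s) = G(0) = num(0)/den(0) = -3/0.85 = -3.529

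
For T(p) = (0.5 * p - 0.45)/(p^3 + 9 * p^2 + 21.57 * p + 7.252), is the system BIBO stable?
Denominator: p^3 + 9*p^2 + 21.57*p + 7.252 = (p + 3.7)(p + 0.4)(p + 4.9). Poles: -0.4, -3.7, -4.9. All Re(p)<0: Yes (stable)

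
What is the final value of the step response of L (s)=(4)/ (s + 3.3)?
FVT: lim_{t→∞} y(t) = lim_{s→0} s*Y(s) where Y(s) = L(s)/s.
= lim_{s→0} L(s) = L(0) = num(0)/den(0) = 4/3.3 = 1.212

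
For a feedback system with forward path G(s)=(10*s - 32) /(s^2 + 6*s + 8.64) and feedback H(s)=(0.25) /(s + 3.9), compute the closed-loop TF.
Closed-loop T = G/(1+GH).
Numerator: G_num * H_den = 10*s^2 + 7*s - 124.8.
Denominator: G_den * H_den + G_num * H_num = (s^3 + 9.9*s^2 + 32.04*s + 33.696) + (2.5*s - 8) = s^3 + 9.9*s^2 + 34.54*s + 25.696.
T(s) = (10*s^2 + 7*s - 124.8)/(s^3 + 9.9*s^2 + 34.54*s + 25.696)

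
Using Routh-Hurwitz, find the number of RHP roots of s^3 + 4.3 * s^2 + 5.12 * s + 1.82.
Routh array:
s^3: [1, 5.12]; s^2: [4.3, 1.82]; s^1: [4.69674]; s^0: [1.82]
First column: [1, 4.3, 4.69674, 1.82]. Sign changes = RHP roots = 0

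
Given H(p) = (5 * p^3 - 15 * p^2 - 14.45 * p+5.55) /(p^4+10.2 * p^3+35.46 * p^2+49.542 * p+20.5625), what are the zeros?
Set numerator = 0: 5*p^3 - 15*p^2 - 14.45*p + 5.55 = 5*(p - 0.3)(p - 3.7)(p + 1) = 0 → Zeros: -1, 0.3, 3.7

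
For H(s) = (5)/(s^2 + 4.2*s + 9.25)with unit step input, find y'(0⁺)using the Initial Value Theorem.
IVT: y'(0⁺) = lim_{s→∞} s²·Y(s) = lim_{s→∞} s·H(s).
deg(num) = 0, deg(den) = 2, relative degree = 2 ≥ 2, so s·H(s) → 0. Initial slope = 0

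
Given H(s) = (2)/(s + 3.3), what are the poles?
Set denominator = 0: s + 3.3 = 0 → Poles: -3.3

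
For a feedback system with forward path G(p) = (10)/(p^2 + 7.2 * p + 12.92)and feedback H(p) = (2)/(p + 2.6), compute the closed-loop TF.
Closed-loop T = G/(1+GH).
Numerator: G_num * H_den = 10*p + 26.
Denominator: G_den * H_den + G_num * H_num = (p^3 + 9.8*p^2 + 31.64*p + 33.592) + (20) = p^3 + 9.8*p^2 + 31.64*p + 53.592.
T(p) = (10*p + 26)/(p^3 + 9.8*p^2 + 31.64*p + 53.592)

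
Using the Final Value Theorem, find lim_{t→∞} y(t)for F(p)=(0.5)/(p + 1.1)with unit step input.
FVT: lim_{t→∞} y(t) = lim_{p→0} p*Y(p) where Y(p) = F(p)/p.
= lim_{p→0} F(p) = F(0) = num(0)/den(0) = 0.5/1.1 = 0.4545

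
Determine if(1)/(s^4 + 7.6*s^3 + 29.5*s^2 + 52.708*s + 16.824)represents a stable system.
Denominator: s^4 + 7.6*s^3 + 29.5*s^2 + 52.708*s + 16.824 = (s + 0.4)(s + 3)(s^2 + 4.2*s + 14.02). Poles: -0.4, -2.1 + 3.1j, -2.1 - 3.1j, -3. All Re(p)<0: Yes (stable)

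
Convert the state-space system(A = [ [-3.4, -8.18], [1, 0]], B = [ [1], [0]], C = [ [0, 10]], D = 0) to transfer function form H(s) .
H(s) = C(sI - A)⁻¹B + D.
Characteristic polynomial det(sI - A) = s^2 + 3.4*s + 8.18.
Numerator from C·adj(sI-A)·B + D·det(sI-A) = 10.
H(s) = (10)/(s^2 + 3.4*s + 8.18)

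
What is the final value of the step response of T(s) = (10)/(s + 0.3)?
FVT: lim_{t→∞} y(t) = lim_{s→0} s*Y(s) where Y(s) = T(s)/s.
= lim_{s→0} T(s) = T(0) = num(0)/den(0) = 10/0.3 = 33.33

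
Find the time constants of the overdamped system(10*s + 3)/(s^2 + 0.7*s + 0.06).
Overdamped: real poles at -0.6, -0.1. τ = -1/pole → τ₁ = 1.667, τ₂ = 10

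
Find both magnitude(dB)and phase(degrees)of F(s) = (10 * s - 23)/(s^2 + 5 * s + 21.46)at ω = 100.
Substitute s = j*100: F(j100) = 0.00730813 - 0.0998489j.
|F| = 20*log₁₀(sqrt(Re²+Im²)) = -19.99 dB.
∠F = atan2(Im, Re) = -85.81°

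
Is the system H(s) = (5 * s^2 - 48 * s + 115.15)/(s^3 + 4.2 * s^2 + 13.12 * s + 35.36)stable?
Denominator: s^3 + 4.2*s^2 + 13.12*s + 35.36 = (s + 3.4)(s^2 + 0.8*s + 10.4). Poles: -0.4 + 3.2j, -0.4 - 3.2j, -3.4. All Re(p)<0: Yes (stable)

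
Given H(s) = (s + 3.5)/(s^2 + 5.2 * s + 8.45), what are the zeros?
Set numerator = 0: s + 3.5 = 0 → Zeros: -3.5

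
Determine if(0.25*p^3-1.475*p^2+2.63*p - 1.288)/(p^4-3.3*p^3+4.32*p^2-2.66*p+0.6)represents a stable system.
Denominator: p^4 - 3.3*p^3 + 4.32*p^2 - 2.66*p + 0.6 = (p - 0.5)(p - 1.2)(p^2 - 1.6*p + 1). Poles: 0.5, 0.8 + 0.6j, 0.8 - 0.6j, 1.2. All Re(p)<0: No (unstable)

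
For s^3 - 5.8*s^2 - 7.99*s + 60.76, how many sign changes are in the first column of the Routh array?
Routh array:
s^3: [1, -7.99]; s^2: [-5.8, 60.76]; s^1: [2.48586]; s^0: [60.76]
First column: [1, -5.8, 2.48586, 60.76]. Sign changes = 2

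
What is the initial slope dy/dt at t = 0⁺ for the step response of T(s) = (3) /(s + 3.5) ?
IVT: y'(0⁺) = lim_{s→∞} s²·Y(s) = lim_{s→∞} s·T(s).
deg(num) = 0, deg(den) = 1, relative degree = 1, so s·T(s) → (leading num)/(leading den) = 3/1 = 3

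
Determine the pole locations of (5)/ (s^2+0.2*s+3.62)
Set denominator = 0: s^2 + 0.2*s + 3.62 = 0 → Poles: -0.1 + 1.9j, -0.1 - 1.9j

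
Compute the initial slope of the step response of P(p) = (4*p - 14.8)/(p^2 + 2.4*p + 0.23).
IVT: y'(0⁺) = lim_{p→∞} p²·Y(p) = lim_{p→∞} p·P(p).
deg(num) = 1, deg(den) = 2, relative degree = 1, so p·P(p) → (leading num)/(leading den) = 4/1 = 4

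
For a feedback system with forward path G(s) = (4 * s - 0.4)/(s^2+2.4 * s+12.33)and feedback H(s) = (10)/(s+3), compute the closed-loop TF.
Closed-loop T = G/(1+GH).
Numerator: G_num * H_den = 4*s^2 + 11.6*s - 1.2.
Denominator: G_den * H_den + G_num * H_num = (s^3 + 5.4*s^2 + 19.53*s + 36.99) + (40*s - 4) = s^3 + 5.4*s^2 + 59.53*s + 32.99.
T(s) = (4*s^2 + 11.6*s - 1.2)/(s^3 + 5.4*s^2 + 59.53*s + 32.99)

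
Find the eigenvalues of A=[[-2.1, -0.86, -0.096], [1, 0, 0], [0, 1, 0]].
Eigenvalues solve det(λI - A) = 0.
Characteristic polynomial: λ^3 + 2.1*λ^2 + 0.86*λ + 0.096 = 0.
Factor: (λ + 0.2)(λ + 0.3)(λ + 1.6) = 0.
Roots: -0.2, -0.3, -1.6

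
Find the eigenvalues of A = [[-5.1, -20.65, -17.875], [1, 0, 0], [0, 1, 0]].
Eigenvalues solve det(λI - A) = 0.
Characteristic polynomial: λ^3 + 5.1*λ^2 + 20.65*λ + 17.875 = 0.
Factor: (λ + 1.1)(λ^2 + 4*λ + 16.25) = 0.
Roots: -1.1, -2 + 3.5j, -2 - 3.5j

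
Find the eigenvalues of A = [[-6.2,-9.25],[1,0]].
Eigenvalues solve det(λI - A) = 0.
Characteristic polynomial: λ^2 + 6.2*λ + 9.25 = 0.
Factor: (λ + 2.5)(λ + 3.7) = 0.
Roots: -2.5, -3.7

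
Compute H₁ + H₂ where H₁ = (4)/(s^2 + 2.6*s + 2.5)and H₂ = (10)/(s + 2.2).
Parallel: H = H₁ + H₂ = (n₁·d₂ + n₂·d₁)/(d₁·d₂).
n₁·d₂ = 4*s + 8.8. n₂·d₁ = 10*s^2 + 26*s + 25. Sum = 10*s^2 + 30*s + 33.8. d₁·d₂ = s^3 + 4.8*s^2 + 8.22*s + 5.5.
H(s) = (10*s^2 + 30*s + 33.8)/(s^3 + 4.8*s^2 + 8.22*s + 5.5)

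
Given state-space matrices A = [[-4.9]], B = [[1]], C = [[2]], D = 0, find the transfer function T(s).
T(s) = C(sI - A)⁻¹B + D.
Characteristic polynomial det(sI - A) = s + 4.9.
Numerator from C·adj(sI-A)·B + D·det(sI-A) = 2.
T(s) = (2)/(s + 4.9)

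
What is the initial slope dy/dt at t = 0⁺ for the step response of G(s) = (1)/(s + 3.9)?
IVT: y'(0⁺) = lim_{s→∞} s²·Y(s) = lim_{s→∞} s·G(s).
deg(num) = 0, deg(den) = 1, relative degree = 1, so s·G(s) → (leading num)/(leading den) = 1/1 = 1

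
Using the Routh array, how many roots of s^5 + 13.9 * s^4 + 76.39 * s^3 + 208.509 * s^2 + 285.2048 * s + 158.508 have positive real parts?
Routh array:
s^5: [1, 76.39, 285.2048]; s^4: [13.9, 208.509, 158.508]; s^3: [61.3894, 273.801]; s^2: [146.514, 158.508]; s^1: [207.386]; s^0: [158.508]
First column: [1, 13.9, 61.3894, 146.514, 207.386, 158.508]. Sign changes = RHP roots = 0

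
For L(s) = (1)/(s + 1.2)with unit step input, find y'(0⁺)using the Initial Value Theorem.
IVT: y'(0⁺) = lim_{s→∞} s²·Y(s) = lim_{s→∞} s·L(s).
deg(num) = 0, deg(den) = 1, relative degree = 1, so s·L(s) → (leading num)/(leading den) = 1/1 = 1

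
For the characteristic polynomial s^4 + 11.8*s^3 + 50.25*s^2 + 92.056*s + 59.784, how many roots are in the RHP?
s^4 + 11.8*s^3 + 50.25*s^2 + 92.056*s + 59.784 = (s + 4.7)(s + 1.5)(s^2 + 5.6*s + 8.48). Poles: -1.5, -2.8 + 0.8j, -2.8 - 0.8j, -4.7. RHP poles (Re>0): 0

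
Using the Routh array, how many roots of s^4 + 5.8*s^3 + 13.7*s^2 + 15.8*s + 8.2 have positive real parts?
Routh array:
s^4: [1, 13.7, 8.2]; s^3: [5.8, 15.8]; s^2: [10.9759, 8.2]; s^1: [11.4669]; s^0: [8.2]
First column: [1, 5.8, 10.9759, 11.4669, 8.2]. Sign changes = RHP roots = 0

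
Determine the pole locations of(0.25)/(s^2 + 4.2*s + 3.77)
Set denominator = 0: s^2 + 4.2*s + 3.77 = (s + 2.9)(s + 1.3) = 0 → Poles: -1.3, -2.9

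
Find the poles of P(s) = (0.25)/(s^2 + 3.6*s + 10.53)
Set denominator = 0: s^2 + 3.6*s + 10.53 = 0 → Poles: -1.8 + 2.7j, -1.8 - 2.7j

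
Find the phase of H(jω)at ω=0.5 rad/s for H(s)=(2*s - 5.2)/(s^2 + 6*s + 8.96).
Substitute s = j*0.5: H(j0.5) = -0.49835 + 0.286458j.
∠H(j0.5) = atan2(Im, Re) = atan2(0.286458, -0.49835) = 150.11°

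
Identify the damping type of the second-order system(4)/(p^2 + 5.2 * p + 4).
Standard form: ωn²/(p²+2ζωn·p+ωn²) gives ωn=2, ζ=1.3.
Overdamped (ζ = 1.3 > 1)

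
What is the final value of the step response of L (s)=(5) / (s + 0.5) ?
FVT: lim_{t→∞} y(t) = lim_{s→0} s*Y(s) where Y(s) = L(s)/s.
= lim_{s→0} L(s) = L(0) = num(0)/den(0) = 5/0.5 = 10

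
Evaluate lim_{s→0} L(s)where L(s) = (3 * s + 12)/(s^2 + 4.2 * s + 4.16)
DC gain = L(0) = num(0)/den(0) = 12/4.16 = 2.885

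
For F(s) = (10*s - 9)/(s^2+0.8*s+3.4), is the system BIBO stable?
Denominator: s^2 + 0.8*s + 3.4. Poles: -0.4 + 1.8j, -0.4 - 1.8j. All Re(p)<0: Yes (stable)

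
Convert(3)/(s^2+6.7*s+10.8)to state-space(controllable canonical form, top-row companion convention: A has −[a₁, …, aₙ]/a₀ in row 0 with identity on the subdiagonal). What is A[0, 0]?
Reachable canonical form for den = s^2 + 6.7*s + 10.8: top row of A = -[a₁,a₂,...,aₙ]/a₀, ones on the subdiagonal, zeros elsewhere.
A = [[-6.7, -10.8], [1, 0]].
A[0,0] = -6.7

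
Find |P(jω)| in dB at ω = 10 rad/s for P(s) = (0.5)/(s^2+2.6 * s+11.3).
Substitute s = j*10: P(j10) = -0.00519097 - 0.00152159j.
|P(j10)| = sqrt(Re² + Im²) = 0.005409.
20*log₁₀(0.005409) = -45.34 dB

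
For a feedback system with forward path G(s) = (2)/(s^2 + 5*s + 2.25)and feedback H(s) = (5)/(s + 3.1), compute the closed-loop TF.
Closed-loop T = G/(1+GH).
Numerator: G_num * H_den = 2*s + 6.2.
Denominator: G_den * H_den + G_num * H_num = (s^3 + 8.1*s^2 + 17.75*s + 6.975) + (10) = s^3 + 8.1*s^2 + 17.75*s + 16.975.
T(s) = (2*s + 6.2)/(s^3 + 8.1*s^2 + 17.75*s + 16.975)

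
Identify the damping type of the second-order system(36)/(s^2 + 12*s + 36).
Standard form: ωn²/(s²+2ζωn·s+ωn²) gives ωn=6, ζ=1.
Critically damped (ζ = 1)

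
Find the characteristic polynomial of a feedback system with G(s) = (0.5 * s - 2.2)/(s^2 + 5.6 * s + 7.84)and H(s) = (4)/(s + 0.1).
Characteristic poly = G_den * H_den + G_num * H_num = (s^3 + 5.7*s^2 + 8.4*s + 0.784) + (2*s - 8.8) = s^3 + 5.7*s^2 + 10.4*s - 8.016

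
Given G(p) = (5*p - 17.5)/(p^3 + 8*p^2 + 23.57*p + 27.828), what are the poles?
Set denominator = 0: p^3 + 8*p^2 + 23.57*p + 27.828 = (p + 3.6)(p^2 + 4.4*p + 7.73) = 0 → Poles: -2.2 + 1.7j, -2.2 - 1.7j, -3.6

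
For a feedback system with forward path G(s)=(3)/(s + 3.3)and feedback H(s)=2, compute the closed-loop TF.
Closed-loop T = G/(1+GH).
Numerator: G_num * H_den = 3.
Denominator: G_den * H_den + G_num * H_num = (s + 3.3) + (6) = s + 9.3.
T(s) = (3)/(s + 9.3)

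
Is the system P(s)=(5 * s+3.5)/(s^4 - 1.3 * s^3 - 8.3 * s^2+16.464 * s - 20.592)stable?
Denominator: s^4 - 1.3*s^3 - 8.3*s^2 + 16.464*s - 20.592 = (s - 3)(s + 3.3)(s^2 - 1.6*s + 2.08). Poles: -3.3, 0.8 + 1.2j, 0.8 - 1.2j, 3. All Re(p)<0: No (unstable)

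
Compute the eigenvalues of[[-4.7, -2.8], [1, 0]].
Eigenvalues solve det(λI - A) = 0.
Characteristic polynomial: λ^2 + 4.7*λ + 2.8 = 0.
Factor: (λ + 0.7)(λ + 4) = 0.
Roots: -0.7, -4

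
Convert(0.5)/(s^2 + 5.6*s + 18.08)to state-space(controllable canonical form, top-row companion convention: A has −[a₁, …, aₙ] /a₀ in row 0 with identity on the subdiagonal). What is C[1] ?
Reachable canonical form: C = numerator coefficients (right-aligned, zero-padded to length n).
num = 0.5, C = [[0, 0.5]].
C[1] = 0.5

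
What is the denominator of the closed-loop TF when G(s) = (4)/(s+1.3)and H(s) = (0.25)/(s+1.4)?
Characteristic poly = G_den * H_den + G_num * H_num = (s^2 + 2.7*s + 1.82) + (1) = s^2 + 2.7*s + 2.82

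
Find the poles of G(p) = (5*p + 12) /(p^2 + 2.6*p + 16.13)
Set denominator = 0: p^2 + 2.6*p + 16.13 = 0 → Poles: -1.3 + 3.8j, -1.3 - 3.8j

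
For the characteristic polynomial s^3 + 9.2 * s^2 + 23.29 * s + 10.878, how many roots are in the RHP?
s^3 + 9.2*s^2 + 23.29*s + 10.878 = (s + 3.7)(s + 0.6)(s + 4.9). Poles: -0.6, -3.7, -4.9. RHP poles (Re>0): 0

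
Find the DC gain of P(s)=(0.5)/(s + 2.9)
DC gain = P(0) = num(0)/den(0) = 0.5/2.9 = 0.1724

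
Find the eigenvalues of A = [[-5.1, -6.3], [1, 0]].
Eigenvalues solve det(λI - A) = 0.
Characteristic polynomial: λ^2 + 5.1*λ + 6.3 = 0.
Factor: (λ + 3)(λ + 2.1) = 0.
Roots: -2.1, -3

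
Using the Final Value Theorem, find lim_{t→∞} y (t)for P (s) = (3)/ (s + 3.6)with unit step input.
FVT: lim_{t→∞} y(t) = lim_{s→0} s*Y(s) where Y(s) = P(s)/s.
= lim_{s→0} P(s) = P(0) = num(0)/den(0) = 3/3.6 = 0.8333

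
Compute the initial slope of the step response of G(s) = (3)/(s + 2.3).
IVT: y'(0⁺) = lim_{s→∞} s²·Y(s) = lim_{s→∞} s·G(s).
deg(num) = 0, deg(den) = 1, relative degree = 1, so s·G(s) → (leading num)/(leading den) = 3/1 = 3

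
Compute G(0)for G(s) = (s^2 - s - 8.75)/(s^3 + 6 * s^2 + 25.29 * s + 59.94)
DC gain = G(0) = num(0)/den(0) = -8.75/59.94 = -0.146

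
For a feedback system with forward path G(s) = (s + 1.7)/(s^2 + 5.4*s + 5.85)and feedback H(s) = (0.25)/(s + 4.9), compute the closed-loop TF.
Closed-loop T = G/(1+GH).
Numerator: G_num * H_den = s^2 + 6.6*s + 8.33.
Denominator: G_den * H_den + G_num * H_num = (s^3 + 10.3*s^2 + 32.31*s + 28.665) + (0.25*s + 0.425) = s^3 + 10.3*s^2 + 32.56*s + 29.09.
T(s) = (s^2 + 6.6*s + 8.33)/(s^3 + 10.3*s^2 + 32.56*s + 29.09)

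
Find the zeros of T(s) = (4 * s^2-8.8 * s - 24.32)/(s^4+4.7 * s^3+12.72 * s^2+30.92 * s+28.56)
Set numerator = 0: 4*s^2 - 8.8*s - 24.32 = 4*(s + 1.6)(s - 3.8) = 0 → Zeros: -1.6, 3.8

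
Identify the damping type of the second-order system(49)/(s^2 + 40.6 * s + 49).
Standard form: ωn²/(s²+2ζωn·s+ωn²) gives ωn=7, ζ=2.9.
Overdamped (ζ = 2.9 > 1)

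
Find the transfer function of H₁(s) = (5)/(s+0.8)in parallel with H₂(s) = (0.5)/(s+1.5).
Parallel: H = H₁ + H₂ = (n₁·d₂ + n₂·d₁)/(d₁·d₂).
n₁·d₂ = 5*s + 7.5. n₂·d₁ = 0.5*s + 0.4. Sum = 5.5*s + 7.9. d₁·d₂ = s^2 + 2.3*s + 1.2.
H(s) = (5.5*s + 7.9)/(s^2 + 2.3*s + 1.2)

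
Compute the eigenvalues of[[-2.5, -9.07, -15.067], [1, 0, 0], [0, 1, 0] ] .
Eigenvalues solve det(λI - A) = 0.
Characteristic polynomial: λ^3 + 2.5*λ^2 + 9.07*λ + 15.067 = 0.
Factor: (λ + 1.9)(λ^2 + 0.6*λ + 7.93) = 0.
Roots: -0.3 + 2.8j, -0.3 - 2.8j, -1.9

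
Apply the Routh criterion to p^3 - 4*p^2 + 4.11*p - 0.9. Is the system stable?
Routh array:
p^3: [1, 4.11]; p^2: [-4, -0.9]; p^1: [3.885]; p^0: [-0.9]
First column: [1, -4, 3.885, -0.9]. Sign changes = 3.
No, unstable (3 RHP root(s))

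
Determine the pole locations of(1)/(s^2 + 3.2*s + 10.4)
Set denominator = 0: s^2 + 3.2*s + 10.4 = 0 → Poles: -1.6 + 2.8j, -1.6 - 2.8j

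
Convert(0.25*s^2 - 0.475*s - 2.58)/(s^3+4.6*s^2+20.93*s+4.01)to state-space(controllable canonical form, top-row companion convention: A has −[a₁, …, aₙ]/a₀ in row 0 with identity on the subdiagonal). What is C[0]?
Reachable canonical form: C = numerator coefficients (right-aligned, zero-padded to length n).
num = 0.25*s^2 - 0.475*s - 2.58, C = [[0.25, -0.475, -2.58]].
C[0] = 0.25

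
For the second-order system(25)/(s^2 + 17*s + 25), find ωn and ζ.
Standard form: ωn²/(s²+2ζωn·s+ωn²).
const=25=ωn² → ωn=5, s coeff=17=2ζωn → ζ=1.7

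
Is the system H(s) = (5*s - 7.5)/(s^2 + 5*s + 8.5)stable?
Denominator: s^2 + 5*s + 8.5. Poles: -2.5 + 1.5j, -2.5 - 1.5j. All Re(p)<0: Yes (stable)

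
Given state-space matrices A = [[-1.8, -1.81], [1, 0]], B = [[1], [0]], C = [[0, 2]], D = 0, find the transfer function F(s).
F(s) = C(sI - A)⁻¹B + D.
Characteristic polynomial det(sI - A) = s^2 + 1.8*s + 1.81.
Numerator from C·adj(sI-A)·B + D·det(sI-A) = 2.
F(s) = (2)/(s^2 + 1.8*s + 1.81)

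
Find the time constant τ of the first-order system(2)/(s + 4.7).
First-order system: τ = -1/pole. Pole = -4.7. τ = -1/(-4.7) = 0.2128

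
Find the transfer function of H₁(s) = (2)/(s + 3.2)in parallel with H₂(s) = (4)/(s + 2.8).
Parallel: H = H₁ + H₂ = (n₁·d₂ + n₂·d₁)/(d₁·d₂).
n₁·d₂ = 2*s + 5.6. n₂·d₁ = 4*s + 12.8. Sum = 6*s + 18.4. d₁·d₂ = s^2 + 6*s + 8.96.
H(s) = (6*s + 18.4)/(s^2 + 6*s + 8.96)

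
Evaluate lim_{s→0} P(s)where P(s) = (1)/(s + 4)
DC gain = P(0) = num(0)/den(0) = 1/4 = 0.25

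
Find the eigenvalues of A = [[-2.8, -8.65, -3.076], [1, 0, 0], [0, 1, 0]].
Eigenvalues solve det(λI - A) = 0.
Characteristic polynomial: λ^3 + 2.8*λ^2 + 8.65*λ + 3.076 = 0.
Factor: (λ + 0.4)(λ^2 + 2.4*λ + 7.69) = 0.
Roots: -0.4, -1.2 + 2.5j, -1.2 - 2.5j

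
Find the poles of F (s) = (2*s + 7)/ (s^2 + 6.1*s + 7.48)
Set denominator = 0: s^2 + 6.1*s + 7.48 = (s + 4.4)(s + 1.7) = 0 → Poles: -1.7, -4.4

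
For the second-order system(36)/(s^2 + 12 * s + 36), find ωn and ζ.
Standard form: ωn²/(s²+2ζωn·s+ωn²).
const=36=ωn² → ωn=6, s coeff=12=2ζωn → ζ=1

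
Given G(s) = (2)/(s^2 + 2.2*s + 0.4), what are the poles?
Set denominator = 0: s^2 + 2.2*s + 0.4 = (s + 0.2)(s + 2) = 0 → Poles: -0.2, -2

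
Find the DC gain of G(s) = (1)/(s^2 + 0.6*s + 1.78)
DC gain = G(0) = num(0)/den(0) = 1/1.78 = 0.5618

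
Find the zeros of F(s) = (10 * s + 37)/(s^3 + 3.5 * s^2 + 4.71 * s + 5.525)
Set numerator = 0: 10*s + 37 = 0 → Zeros: -3.7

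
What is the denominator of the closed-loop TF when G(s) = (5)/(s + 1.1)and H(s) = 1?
Characteristic poly = G_den * H_den + G_num * H_num = (s + 1.1) + (5) = s + 6.1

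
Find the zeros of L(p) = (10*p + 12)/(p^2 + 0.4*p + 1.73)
Set numerator = 0: 10*p + 12 = 0 → Zeros: -1.2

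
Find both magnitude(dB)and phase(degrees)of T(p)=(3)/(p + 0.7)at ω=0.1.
Substitute p = j*0.1: T(j0.1) = 4.2 - 0.6j.
|T| = 20*log₁₀(sqrt(Re²+Im²)) = 12.55 dB.
∠T = atan2(Im, Re) = -8.13°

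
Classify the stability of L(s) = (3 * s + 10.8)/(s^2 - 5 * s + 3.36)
Denominator: s^2 - 5*s + 3.36 = (s - 4.2)(s - 0.8). Poles: 0.8, 4.2. Unstable (2 pole(s) in RHP)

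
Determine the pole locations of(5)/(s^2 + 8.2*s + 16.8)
Set denominator = 0: s^2 + 8.2*s + 16.8 = (s + 4)(s + 4.2) = 0 → Poles: -4, -4.2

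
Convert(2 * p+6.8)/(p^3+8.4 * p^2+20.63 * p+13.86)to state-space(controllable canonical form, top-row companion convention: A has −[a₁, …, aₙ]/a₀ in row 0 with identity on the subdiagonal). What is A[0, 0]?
Reachable canonical form for den = p^3 + 8.4*p^2 + 20.63*p + 13.86: top row of A = -[a₁,a₂,...,aₙ]/a₀, ones on the subdiagonal, zeros elsewhere.
A = [[-8.4, -20.63, -13.86], [1, 0, 0], [0, 1, 0]].
A[0,0] = -8.4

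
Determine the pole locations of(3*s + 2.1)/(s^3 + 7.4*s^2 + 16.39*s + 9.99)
Set denominator = 0: s^3 + 7.4*s^2 + 16.39*s + 9.99 = (s + 3.7)(s + 2.7)(s + 1) = 0 → Poles: -1, -2.7, -3.7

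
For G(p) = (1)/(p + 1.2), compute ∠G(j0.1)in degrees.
Substitute p = j*0.1: G(j0.1) = 0.827586 - 0.0689655j.
∠G(j0.1) = atan2(Im, Re) = atan2(-0.0689655, 0.827586) = -4.76°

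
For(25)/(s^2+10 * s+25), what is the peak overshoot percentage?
Standard form: ωn²/(s²+2ζωn·s+ωn²) → ωn = 5, ζ = 1.
ζ ≥ 1, so the response is non-oscillatory: peak overshoot = 0%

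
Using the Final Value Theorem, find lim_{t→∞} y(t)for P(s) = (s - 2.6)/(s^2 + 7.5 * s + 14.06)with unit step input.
FVT: lim_{t→∞} y(t) = lim_{s→0} s*Y(s) where Y(s) = P(s)/s.
= lim_{s→0} P(s) = P(0) = num(0)/den(0) = -2.6/14.06 = -0.1849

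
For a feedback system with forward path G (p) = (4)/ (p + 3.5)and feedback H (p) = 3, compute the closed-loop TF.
Closed-loop T = G/(1+GH).
Numerator: G_num * H_den = 4.
Denominator: G_den * H_den + G_num * H_num = (p + 3.5) + (12) = p + 15.5.
T(p) = (4)/(p + 15.5)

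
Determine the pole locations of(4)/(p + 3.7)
Set denominator = 0: p + 3.7 = 0 → Poles: -3.7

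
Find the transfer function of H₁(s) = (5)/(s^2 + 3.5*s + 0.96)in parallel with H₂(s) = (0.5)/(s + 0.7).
Parallel: H = H₁ + H₂ = (n₁·d₂ + n₂·d₁)/(d₁·d₂).
n₁·d₂ = 5*s + 3.5. n₂·d₁ = 0.5*s^2 + 1.75*s + 0.48. Sum = 0.5*s^2 + 6.75*s + 3.98. d₁·d₂ = s^3 + 4.2*s^2 + 3.41*s + 0.672.
H(s) = (0.5*s^2 + 6.75*s + 3.98)/(s^3 + 4.2*s^2 + 3.41*s + 0.672)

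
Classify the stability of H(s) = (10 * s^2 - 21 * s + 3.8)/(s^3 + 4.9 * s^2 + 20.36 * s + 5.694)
Denominator: s^3 + 4.9*s^2 + 20.36*s + 5.694 = (s + 0.3)(s^2 + 4.6*s + 18.98). Poles: -0.3, -2.3 + 3.7j, -2.3 - 3.7j. Stable (all poles in LHP)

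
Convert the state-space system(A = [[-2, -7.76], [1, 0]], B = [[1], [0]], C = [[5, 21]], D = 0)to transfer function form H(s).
H(s) = C(sI - A)⁻¹B + D.
Characteristic polynomial det(sI - A) = s^2 + 2*s + 7.76.
Numerator from C·adj(sI-A)·B + D·det(sI-A) = 5*s + 21.
H(s) = (5*s + 21)/(s^2 + 2*s + 7.76)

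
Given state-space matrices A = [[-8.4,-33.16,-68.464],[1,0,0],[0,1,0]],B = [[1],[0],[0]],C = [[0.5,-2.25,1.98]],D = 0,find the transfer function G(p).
G(p) = C(pI - A)⁻¹B + D.
Characteristic polynomial det(pI - A) = p^3 + 8.4*p^2 + 33.16*p + 68.464.
Numerator from C·adj(pI-A)·B + D·det(pI-A) = 0.5*p^2 - 2.25*p + 1.98.
G(p) = (0.5*p^2 - 2.25*p + 1.98)/(p^3 + 8.4*p^2 + 33.16*p + 68.464)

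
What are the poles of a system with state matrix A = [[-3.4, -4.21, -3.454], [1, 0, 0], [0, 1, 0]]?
Eigenvalues solve det(λI - A) = 0.
Characteristic polynomial: λ^3 + 3.4*λ^2 + 4.21*λ + 3.454 = 0.
Factor: (λ + 2.2)(λ^2 + 1.2*λ + 1.57) = 0.
Roots: -0.6 + 1.1j, -0.6 - 1.1j, -2.2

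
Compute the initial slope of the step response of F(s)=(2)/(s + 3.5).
IVT: y'(0⁺) = lim_{s→∞} s²·Y(s) = lim_{s→∞} s·F(s).
deg(num) = 0, deg(den) = 1, relative degree = 1, so s·F(s) → (leading num)/(leading den) = 2/1 = 2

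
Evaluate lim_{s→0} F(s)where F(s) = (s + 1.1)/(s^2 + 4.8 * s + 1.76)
DC gain = F(0) = num(0)/den(0) = 1.1/1.76 = 0.625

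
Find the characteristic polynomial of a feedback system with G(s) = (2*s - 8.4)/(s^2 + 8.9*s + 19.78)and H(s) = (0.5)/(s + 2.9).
Characteristic poly = G_den * H_den + G_num * H_num = (s^3 + 11.8*s^2 + 45.59*s + 57.362) + (s - 4.2) = s^3 + 11.8*s^2 + 46.59*s + 53.162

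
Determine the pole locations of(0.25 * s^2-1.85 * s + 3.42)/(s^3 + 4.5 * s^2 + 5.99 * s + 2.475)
Set denominator = 0: s^3 + 4.5*s^2 + 5.99*s + 2.475 = (s + 2.5)(s + 1.1)(s + 0.9) = 0 → Poles: -0.9, -1.1, -2.5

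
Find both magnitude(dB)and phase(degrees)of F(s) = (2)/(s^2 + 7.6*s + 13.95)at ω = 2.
Substitute s = j*2: F(j2) = 0.0602953 - 0.0921093j.
|F| = 20*log₁₀(sqrt(Re²+Im²)) = -19.17 dB.
∠F = atan2(Im, Re) = -56.79°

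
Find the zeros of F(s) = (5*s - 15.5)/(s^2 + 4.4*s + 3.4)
Set numerator = 0: 5*s - 15.5 = 0 → Zeros: 3.1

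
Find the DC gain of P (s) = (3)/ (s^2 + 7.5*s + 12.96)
DC gain = P(0) = num(0)/den(0) = 3/12.96 = 0.2315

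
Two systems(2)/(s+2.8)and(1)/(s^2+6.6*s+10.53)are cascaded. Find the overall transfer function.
Series: H = H₁ · H₂ = (n₁·n₂)/(d₁·d₂).
Num: n₁·n₂ = 2. Den: d₁·d₂ = s^3 + 9.4*s^2 + 29.01*s + 29.484.
H(s) = (2)/(s^3 + 9.4*s^2 + 29.01*s + 29.484)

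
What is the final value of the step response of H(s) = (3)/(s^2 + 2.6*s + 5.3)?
FVT: lim_{t→∞} y(t) = lim_{s→0} s*Y(s) where Y(s) = H(s)/s.
= lim_{s→0} H(s) = H(0) = num(0)/den(0) = 3/5.3 = 0.566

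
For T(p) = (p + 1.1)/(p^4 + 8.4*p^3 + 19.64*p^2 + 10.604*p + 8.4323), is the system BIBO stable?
Denominator: p^4 + 8.4*p^3 + 19.64*p^2 + 10.604*p + 8.4323 = (p + 3.7)(p + 4.3)(p^2 + 0.4*p + 0.53). Poles: -0.2 + 0.7j, -0.2 - 0.7j, -3.7, -4.3. All Re(p)<0: Yes (stable)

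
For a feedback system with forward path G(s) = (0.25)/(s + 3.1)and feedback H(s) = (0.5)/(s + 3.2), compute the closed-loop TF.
Closed-loop T = G/(1+GH).
Numerator: G_num * H_den = 0.25*s + 0.8.
Denominator: G_den * H_den + G_num * H_num = (s^2 + 6.3*s + 9.92) + (0.125) = s^2 + 6.3*s + 10.045.
T(s) = (0.25*s + 0.8)/(s^2 + 6.3*s + 10.045)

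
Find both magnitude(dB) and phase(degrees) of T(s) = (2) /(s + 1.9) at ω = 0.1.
Substitute s = j*0.1: T(j0.1) = 1.04972 - 0.0552486j.
|T| = 20*log₁₀(sqrt(Re²+Im²)) = 0.43 dB.
∠T = atan2(Im, Re) = -3.01°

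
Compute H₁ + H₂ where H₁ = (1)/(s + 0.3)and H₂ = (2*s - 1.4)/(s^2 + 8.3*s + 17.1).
Parallel: H = H₁ + H₂ = (n₁·d₂ + n₂·d₁)/(d₁·d₂).
n₁·d₂ = s^2 + 8.3*s + 17.1. n₂·d₁ = 2*s^2 - 0.8*s - 0.42. Sum = 3*s^2 + 7.5*s + 16.68. d₁·d₂ = s^3 + 8.6*s^2 + 19.59*s + 5.13.
H(s) = (3*s^2 + 7.5*s + 16.68)/(s^3 + 8.6*s^2 + 19.59*s + 5.13)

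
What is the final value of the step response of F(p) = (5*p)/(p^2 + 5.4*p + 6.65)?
FVT: lim_{t→∞} y(t) = lim_{p→0} p*Y(p) where Y(p) = F(p)/p.
= lim_{p→0} F(p) = F(0) = num(0)/den(0) = 0/6.65 = 0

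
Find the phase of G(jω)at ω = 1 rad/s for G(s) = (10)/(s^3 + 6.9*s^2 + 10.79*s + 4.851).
Substitute s = j*1: G(j1) = -0.204813 - 0.978584j.
∠G(j1) = atan2(Im, Re) = atan2(-0.978584, -0.204813) = -101.82°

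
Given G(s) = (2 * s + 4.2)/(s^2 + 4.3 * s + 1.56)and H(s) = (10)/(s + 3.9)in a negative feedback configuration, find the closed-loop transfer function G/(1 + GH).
Closed-loop T = G/(1+GH).
Numerator: G_num * H_den = 2*s^2 + 12*s + 16.38.
Denominator: G_den * H_den + G_num * H_num = (s^3 + 8.2*s^2 + 18.33*s + 6.084) + (20*s + 42) = s^3 + 8.2*s^2 + 38.33*s + 48.084.
T(s) = (2*s^2 + 12*s + 16.38)/(s^3 + 8.2*s^2 + 38.33*s + 48.084)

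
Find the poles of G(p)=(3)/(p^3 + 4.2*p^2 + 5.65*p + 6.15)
Set denominator = 0: p^3 + 4.2*p^2 + 5.65*p + 6.15 = (p + 3)(p^2 + 1.2*p + 2.05) = 0 → Poles: -0.6 + 1.3j, -0.6 - 1.3j, -3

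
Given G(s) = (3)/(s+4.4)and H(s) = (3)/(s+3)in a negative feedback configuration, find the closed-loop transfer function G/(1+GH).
Closed-loop T = G/(1+GH).
Numerator: G_num * H_den = 3*s + 9.
Denominator: G_den * H_den + G_num * H_num = (s^2 + 7.4*s + 13.2) + (9) = s^2 + 7.4*s + 22.2.
T(s) = (3*s + 9)/(s^2 + 7.4*s + 22.2)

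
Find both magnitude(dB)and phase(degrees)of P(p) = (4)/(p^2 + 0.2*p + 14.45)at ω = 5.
Substitute p = j*5: P(j5) = -0.375771 - 0.0356181j.
|P| = 20*log₁₀(sqrt(Re²+Im²)) = -8.46 dB.
∠P = atan2(Im, Re) = -174.59°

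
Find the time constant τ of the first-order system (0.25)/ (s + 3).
First-order system: τ = -1/pole. Pole = -3. τ = -1/(-3) = 0.3333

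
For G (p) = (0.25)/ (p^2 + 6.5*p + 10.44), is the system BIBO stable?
Denominator: p^2 + 6.5*p + 10.44 = (p + 2.9)(p + 3.6). Poles: -2.9, -3.6. All Re(p)<0: Yes (stable)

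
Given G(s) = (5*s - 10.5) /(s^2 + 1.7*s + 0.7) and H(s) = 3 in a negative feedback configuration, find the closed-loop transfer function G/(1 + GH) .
Closed-loop T = G/(1+GH).
Numerator: G_num * H_den = 5*s - 10.5.
Denominator: G_den * H_den + G_num * H_num = (s^2 + 1.7*s + 0.7) + (15*s - 31.5) = s^2 + 16.7*s - 30.8.
T(s) = (5*s - 10.5)/(s^2 + 16.7*s - 30.8)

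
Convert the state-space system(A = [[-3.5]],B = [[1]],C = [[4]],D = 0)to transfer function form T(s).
T(s) = C(sI - A)⁻¹B + D.
Characteristic polynomial det(sI - A) = s + 3.5.
Numerator from C·adj(sI-A)·B + D·det(sI-A) = 4.
T(s) = (4)/(s + 3.5)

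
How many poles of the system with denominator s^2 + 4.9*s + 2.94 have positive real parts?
s^2 + 4.9*s + 2.94 = (s + 0.7)(s + 4.2). Poles: -0.7, -4.2. RHP poles (Re>0): 0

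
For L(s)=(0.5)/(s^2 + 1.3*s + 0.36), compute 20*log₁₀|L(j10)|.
Substitute s = j*10: L(j10) = -0.00493408 - 0.000643747j.
|L(j10)| = sqrt(Re² + Im²) = 0.004976.
20*log₁₀(0.004976) = -46.06 dB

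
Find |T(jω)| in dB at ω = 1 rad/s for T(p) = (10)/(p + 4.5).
Substitute p = j*1: T(j1) = 2.11765 - 0.470588j.
|T(j1)| = sqrt(Re² + Im²) = 2.169.
20*log₁₀(2.169) = 6.73 dB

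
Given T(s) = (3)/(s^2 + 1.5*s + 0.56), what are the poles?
Set denominator = 0: s^2 + 1.5*s + 0.56 = (s + 0.8)(s + 0.7) = 0 → Poles: -0.7, -0.8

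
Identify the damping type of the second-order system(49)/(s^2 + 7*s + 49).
Standard form: ωn²/(s²+2ζωn·s+ωn²) gives ωn=7, ζ=0.5.
Underdamped (ζ = 0.5 < 1)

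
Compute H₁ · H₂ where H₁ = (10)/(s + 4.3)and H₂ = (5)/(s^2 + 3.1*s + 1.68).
Series: H = H₁ · H₂ = (n₁·n₂)/(d₁·d₂).
Num: n₁·n₂ = 50. Den: d₁·d₂ = s^3 + 7.4*s^2 + 15.01*s + 7.224.
H(s) = (50)/(s^3 + 7.4*s^2 + 15.01*s + 7.224)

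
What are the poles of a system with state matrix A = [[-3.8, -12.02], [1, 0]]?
Eigenvalues solve det(λI - A) = 0.
Characteristic polynomial: λ^2 + 3.8*λ + 12.02 = 0.
Roots: -1.9 + 2.9j, -1.9 - 2.9j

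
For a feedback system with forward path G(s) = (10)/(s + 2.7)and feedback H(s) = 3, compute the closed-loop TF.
Closed-loop T = G/(1+GH).
Numerator: G_num * H_den = 10.
Denominator: G_den * H_den + G_num * H_num = (s + 2.7) + (30) = s + 32.7.
T(s) = (10)/(s + 32.7)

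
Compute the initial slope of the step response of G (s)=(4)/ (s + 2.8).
IVT: y'(0⁺) = lim_{s→∞} s²·Y(s) = lim_{s→∞} s·G(s).
deg(num) = 0, deg(den) = 1, relative degree = 1, so s·G(s) → (leading num)/(leading den) = 4/1 = 4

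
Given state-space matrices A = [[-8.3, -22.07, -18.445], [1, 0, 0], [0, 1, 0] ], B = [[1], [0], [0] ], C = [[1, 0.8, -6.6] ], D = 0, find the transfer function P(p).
P(p) = C(pI - A)⁻¹B + D.
Characteristic polynomial det(pI - A) = p^3 + 8.3*p^2 + 22.07*p + 18.445.
Numerator from C·adj(pI-A)·B + D·det(pI-A) = p^2 + 0.8*p - 6.6.
P(p) = (p^2 + 0.8*p - 6.6)/(p^3 + 8.3*p^2 + 22.07*p + 18.445)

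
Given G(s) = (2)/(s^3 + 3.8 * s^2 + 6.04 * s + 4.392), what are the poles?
Set denominator = 0: s^3 + 3.8*s^2 + 6.04*s + 4.392 = (s + 1.8)(s^2 + 2*s + 2.44) = 0 → Poles: -1 + 1.2j, -1 - 1.2j, -1.8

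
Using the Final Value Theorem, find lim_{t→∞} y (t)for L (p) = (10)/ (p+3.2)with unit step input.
FVT: lim_{t→∞} y(t) = lim_{p→0} p*Y(p) where Y(p) = L(p)/p.
= lim_{p→0} L(p) = L(0) = num(0)/den(0) = 10/3.2 = 3.125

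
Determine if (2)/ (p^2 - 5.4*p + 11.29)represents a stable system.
Denominator: p^2 - 5.4*p + 11.29. Poles: 2.7 + 2j, 2.7 - 2j. All Re(p)<0: No (unstable)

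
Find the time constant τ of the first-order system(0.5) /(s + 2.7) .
First-order system: τ = -1/pole. Pole = -2.7. τ = -1/(-2.7) = 0.3704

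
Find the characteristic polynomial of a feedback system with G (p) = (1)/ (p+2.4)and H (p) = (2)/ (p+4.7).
Characteristic poly = G_den * H_den + G_num * H_num = (p^2 + 7.1*p + 11.28) + (2) = p^2 + 7.1*p + 13.28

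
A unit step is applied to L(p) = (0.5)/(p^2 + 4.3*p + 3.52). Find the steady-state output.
FVT: lim_{t→∞} y(t) = lim_{p→0} p*Y(p) where Y(p) = L(p)/p.
= lim_{p→0} L(p) = L(0) = num(0)/den(0) = 0.5/3.52 = 0.142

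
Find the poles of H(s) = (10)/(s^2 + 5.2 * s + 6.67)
Set denominator = 0: s^2 + 5.2*s + 6.67 = (s + 2.9)(s + 2.3) = 0 → Poles: -2.3, -2.9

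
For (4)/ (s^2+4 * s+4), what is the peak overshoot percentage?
Standard form: ωn²/(s²+2ζωn·s+ωn²) → ωn = 2, ζ = 1.
ζ ≥ 1, so the response is non-oscillatory: peak overshoot = 0%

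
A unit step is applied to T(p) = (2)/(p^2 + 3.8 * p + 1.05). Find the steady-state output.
FVT: lim_{t→∞} y(t) = lim_{p→0} p*Y(p) where Y(p) = T(p)/p.
= lim_{p→0} T(p) = T(0) = num(0)/den(0) = 2/1.05 = 1.905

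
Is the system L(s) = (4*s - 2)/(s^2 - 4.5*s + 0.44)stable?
Denominator: s^2 - 4.5*s + 0.44 = (s - 4.4)(s - 0.1). Poles: 0.1, 4.4. All Re(p)<0: No (unstable)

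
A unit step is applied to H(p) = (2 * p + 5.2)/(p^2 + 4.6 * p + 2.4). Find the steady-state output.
FVT: lim_{t→∞} y(t) = lim_{p→0} p*Y(p) where Y(p) = H(p)/p.
= lim_{p→0} H(p) = H(0) = num(0)/den(0) = 5.2/2.4 = 2.167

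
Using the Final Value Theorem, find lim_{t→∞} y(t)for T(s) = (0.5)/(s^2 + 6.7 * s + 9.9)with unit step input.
FVT: lim_{t→∞} y(t) = lim_{s→0} s*Y(s) where Y(s) = T(s)/s.
= lim_{s→0} T(s) = T(0) = num(0)/den(0) = 0.5/9.9 = 0.05051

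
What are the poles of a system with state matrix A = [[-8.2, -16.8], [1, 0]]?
Eigenvalues solve det(λI - A) = 0.
Characteristic polynomial: λ^2 + 8.2*λ + 16.8 = 0.
Factor: (λ + 4)(λ + 4.2) = 0.
Roots: -4, -4.2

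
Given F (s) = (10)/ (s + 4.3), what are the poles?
Set denominator = 0: s + 4.3 = 0 → Poles: -4.3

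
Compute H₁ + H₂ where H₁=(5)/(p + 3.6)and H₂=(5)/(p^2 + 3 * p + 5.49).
Parallel: H = H₁ + H₂ = (n₁·d₂ + n₂·d₁)/(d₁·d₂).
n₁·d₂ = 5*p^2 + 15*p + 27.45. n₂·d₁ = 5*p + 18. Sum = 5*p^2 + 20*p + 45.45. d₁·d₂ = p^3 + 6.6*p^2 + 16.29*p + 19.764.
H(p) = (5*p^2 + 20*p + 45.45)/(p^3 + 6.6*p^2 + 16.29*p + 19.764)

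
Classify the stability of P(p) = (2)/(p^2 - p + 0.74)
Denominator: p^2 - p + 0.74. Poles: 0.5 + 0.7j, 0.5 - 0.7j. Unstable (2 pole(s) in RHP)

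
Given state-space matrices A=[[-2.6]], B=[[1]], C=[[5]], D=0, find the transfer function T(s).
T(s) = C(sI - A)⁻¹B + D.
Characteristic polynomial det(sI - A) = s + 2.6.
Numerator from C·adj(sI-A)·B + D·det(sI-A) = 5.
T(s) = (5)/(s + 2.6)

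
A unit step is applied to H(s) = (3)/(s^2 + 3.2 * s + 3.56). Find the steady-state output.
FVT: lim_{t→∞} y(t) = lim_{s→0} s*Y(s) where Y(s) = H(s)/s.
= lim_{s→0} H(s) = H(0) = num(0)/den(0) = 3/3.56 = 0.8427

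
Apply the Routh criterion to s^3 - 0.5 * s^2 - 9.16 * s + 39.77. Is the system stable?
Routh array:
s^3: [1, -9.16]; s^2: [-0.5, 39.77]; s^1: [70.38]; s^0: [39.77]
First column: [1, -0.5, 70.38, 39.77]. Sign changes = 2.
No, unstable (2 RHP root(s))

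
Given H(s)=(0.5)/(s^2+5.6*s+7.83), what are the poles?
Set denominator = 0: s^2 + 5.6*s + 7.83 = (s + 2.7)(s + 2.9) = 0 → Poles: -2.7, -2.9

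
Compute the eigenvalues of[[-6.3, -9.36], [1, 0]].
Eigenvalues solve det(λI - A) = 0.
Characteristic polynomial: λ^2 + 6.3*λ + 9.36 = 0.
Factor: (λ + 2.4)(λ + 3.9) = 0.
Roots: -2.4, -3.9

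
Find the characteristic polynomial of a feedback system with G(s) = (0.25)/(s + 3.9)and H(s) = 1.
Characteristic poly = G_den * H_den + G_num * H_num = (s + 3.9) + (0.25) = s + 4.15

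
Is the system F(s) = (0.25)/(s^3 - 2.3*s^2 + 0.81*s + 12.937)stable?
Denominator: s^3 - 2.3*s^2 + 0.81*s + 12.937 = (s + 1.7)(s^2 - 4*s + 7.61). Poles: -1.7, 2 + 1.9j, 2 - 1.9j. All Re(p)<0: No (unstable)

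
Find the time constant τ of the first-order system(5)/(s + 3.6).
First-order system: τ = -1/pole. Pole = -3.6. τ = -1/(-3.6) = 0.2778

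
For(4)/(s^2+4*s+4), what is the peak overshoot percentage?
Standard form: ωn²/(s²+2ζωn·s+ωn²) → ωn = 2, ζ = 1.
ζ ≥ 1, so the response is non-oscillatory: peak overshoot = 0%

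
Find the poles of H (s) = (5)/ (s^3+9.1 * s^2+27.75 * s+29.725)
Set denominator = 0: s^3 + 9.1*s^2 + 27.75*s + 29.725 = (s + 4.1)(s^2 + 5*s + 7.25) = 0 → Poles: -2.5 + 1j, -2.5 - 1j, -4.1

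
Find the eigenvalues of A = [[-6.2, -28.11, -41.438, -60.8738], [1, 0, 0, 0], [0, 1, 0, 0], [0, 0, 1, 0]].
Eigenvalues solve det(λI - A) = 0.
Characteristic polynomial: λ^4 + 6.2*λ^3 + 28.11*λ^2 + 41.438*λ + 60.8738 = 0.
Factor: (λ^2 + 4.8*λ + 18.01)(λ^2 + 1.4*λ + 3.38) = 0.
Roots: -0.7 + 1.7j, -0.7 - 1.7j, -2.4 + 3.5j, -2.4 - 3.5j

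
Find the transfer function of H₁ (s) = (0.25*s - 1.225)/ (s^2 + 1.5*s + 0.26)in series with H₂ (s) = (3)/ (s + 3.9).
Series: H = H₁ · H₂ = (n₁·n₂)/(d₁·d₂).
Num: n₁·n₂ = 0.75*s - 3.675. Den: d₁·d₂ = s^3 + 5.4*s^2 + 6.11*s + 1.014.
H(s) = (0.75*s - 3.675)/(s^3 + 5.4*s^2 + 6.11*s + 1.014)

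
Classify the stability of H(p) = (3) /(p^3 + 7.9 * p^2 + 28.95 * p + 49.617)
Denominator: p^3 + 7.9*p^2 + 28.95*p + 49.617 = (p + 3.7)(p^2 + 4.2*p + 13.41). Poles: -2.1 + 3j, -2.1 - 3j, -3.7. Stable (all poles in LHP)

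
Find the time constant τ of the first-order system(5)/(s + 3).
First-order system: τ = -1/pole. Pole = -3. τ = -1/(-3) = 0.3333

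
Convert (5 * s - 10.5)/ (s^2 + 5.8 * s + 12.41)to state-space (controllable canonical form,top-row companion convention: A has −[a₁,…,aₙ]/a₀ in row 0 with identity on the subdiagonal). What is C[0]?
Reachable canonical form: C = numerator coefficients (right-aligned, zero-padded to length n).
num = 5*s - 10.5, C = [[5, -10.5]].
C[0] = 5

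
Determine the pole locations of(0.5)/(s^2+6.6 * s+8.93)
Set denominator = 0: s^2 + 6.6*s + 8.93 = (s + 4.7)(s + 1.9) = 0 → Poles: -1.9, -4.7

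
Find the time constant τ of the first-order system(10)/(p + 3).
First-order system: τ = -1/pole. Pole = -3. τ = -1/(-3) = 0.3333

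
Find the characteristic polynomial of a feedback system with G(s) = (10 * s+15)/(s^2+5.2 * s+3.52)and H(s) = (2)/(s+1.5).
Characteristic poly = G_den * H_den + G_num * H_num = (s^3 + 6.7*s^2 + 11.32*s + 5.28) + (20*s + 30) = s^3 + 6.7*s^2 + 31.32*s + 35.28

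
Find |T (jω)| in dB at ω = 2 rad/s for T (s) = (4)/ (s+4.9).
Substitute s = j*2: T(j2) = 0.69975 - 0.285612j.
|T(j2)| = sqrt(Re² + Im²) = 0.7558.
20*log₁₀(0.7558) = -2.43 dB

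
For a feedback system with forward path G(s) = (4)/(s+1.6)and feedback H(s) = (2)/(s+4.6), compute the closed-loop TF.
Closed-loop T = G/(1+GH).
Numerator: G_num * H_den = 4*s + 18.4.
Denominator: G_den * H_den + G_num * H_num = (s^2 + 6.2*s + 7.36) + (8) = s^2 + 6.2*s + 15.36.
T(s) = (4*s + 18.4)/(s^2 + 6.2*s + 15.36)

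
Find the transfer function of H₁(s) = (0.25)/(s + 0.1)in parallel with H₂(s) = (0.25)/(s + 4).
Parallel: H = H₁ + H₂ = (n₁·d₂ + n₂·d₁)/(d₁·d₂).
n₁·d₂ = 0.25*s + 1. n₂·d₁ = 0.25*s + 0.025. Sum = 0.5*s + 1.025. d₁·d₂ = s^2 + 4.1*s + 0.4.
H(s) = (0.5*s + 1.025)/(s^2 + 4.1*s + 0.4)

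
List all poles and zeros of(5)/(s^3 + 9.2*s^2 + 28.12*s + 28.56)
Set denominator = 0: s^3 + 9.2*s^2 + 28.12*s + 28.56 = (s + 3)(s + 2.8)(s + 3.4) = 0 → Poles: -2.8, -3, -3.4
Numerator is a nonzero constant (5) → Zeros: none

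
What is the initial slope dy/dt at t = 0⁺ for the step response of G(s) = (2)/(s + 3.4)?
IVT: y'(0⁺) = lim_{s→∞} s²·Y(s) = lim_{s→∞} s·G(s).
deg(num) = 0, deg(den) = 1, relative degree = 1, so s·G(s) → (leading num)/(leading den) = 2/1 = 2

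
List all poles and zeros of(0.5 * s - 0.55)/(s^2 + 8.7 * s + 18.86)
Set denominator = 0: s^2 + 8.7*s + 18.86 = (s + 4.1)(s + 4.6) = 0 → Poles: -4.1, -4.6
Set numerator = 0: 0.5*s - 0.55 = 0 → Zeros: 1.1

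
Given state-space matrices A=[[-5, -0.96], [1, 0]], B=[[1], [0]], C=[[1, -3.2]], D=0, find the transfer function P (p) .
P(p) = C(pI - A)⁻¹B + D.
Characteristic polynomial det(pI - A) = p^2 + 5*p + 0.96.
Numerator from C·adj(pI-A)·B + D·det(pI-A) = p - 3.2.
P(p) = (p - 3.2)/(p^2 + 5*p + 0.96)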